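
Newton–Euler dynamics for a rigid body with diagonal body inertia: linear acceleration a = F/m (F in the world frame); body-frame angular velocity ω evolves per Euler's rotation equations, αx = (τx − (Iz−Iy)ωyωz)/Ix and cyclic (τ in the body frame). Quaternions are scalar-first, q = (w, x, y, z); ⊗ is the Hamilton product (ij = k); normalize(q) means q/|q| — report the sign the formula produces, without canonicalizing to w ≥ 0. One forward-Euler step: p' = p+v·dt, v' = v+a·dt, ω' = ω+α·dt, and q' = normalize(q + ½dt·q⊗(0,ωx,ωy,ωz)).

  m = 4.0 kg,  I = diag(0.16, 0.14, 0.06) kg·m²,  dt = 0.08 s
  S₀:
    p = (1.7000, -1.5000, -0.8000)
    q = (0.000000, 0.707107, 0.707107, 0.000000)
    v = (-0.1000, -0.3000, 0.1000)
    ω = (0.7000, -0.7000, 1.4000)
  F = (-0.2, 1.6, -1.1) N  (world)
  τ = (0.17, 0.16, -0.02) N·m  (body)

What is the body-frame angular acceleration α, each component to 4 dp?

α = (0.5725, 0.4429, -0.4967)

gyro term ω×Iω = (0.0784, 0.0980, 0.0098)
(τ − ω×Iω)/I = (0.5725, 0.4429, -0.4967)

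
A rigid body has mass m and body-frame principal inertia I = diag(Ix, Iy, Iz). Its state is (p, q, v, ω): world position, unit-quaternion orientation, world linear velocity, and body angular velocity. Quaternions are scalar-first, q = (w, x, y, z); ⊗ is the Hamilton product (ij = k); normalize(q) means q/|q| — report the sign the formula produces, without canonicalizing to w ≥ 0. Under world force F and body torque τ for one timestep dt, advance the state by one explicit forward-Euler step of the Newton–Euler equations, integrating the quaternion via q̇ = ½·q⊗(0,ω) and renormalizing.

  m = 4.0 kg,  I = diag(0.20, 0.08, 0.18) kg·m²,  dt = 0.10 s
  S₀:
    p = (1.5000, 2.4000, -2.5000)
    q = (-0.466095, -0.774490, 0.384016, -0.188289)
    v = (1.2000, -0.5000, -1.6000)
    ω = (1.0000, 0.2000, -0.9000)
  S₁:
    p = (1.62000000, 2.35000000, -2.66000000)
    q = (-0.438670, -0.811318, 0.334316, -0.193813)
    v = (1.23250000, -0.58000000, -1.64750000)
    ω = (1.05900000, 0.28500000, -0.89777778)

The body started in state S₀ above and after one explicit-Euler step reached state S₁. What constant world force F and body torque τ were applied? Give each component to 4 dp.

v₁ − v₀ = (0.03250000, -0.08000000, -0.04750000)
F = m·Δv/dt = (1.3000, -3.2000, -1.9000)
ω₁ − ω₀ = (0.05900000, 0.08500000, 0.00222222)
gyro term ω₀×Iω₀ = (-0.0180, -0.0180, -0.0240)
applied torque τ = (0.1000, 0.0500, -0.0200)

F = (1.3000, -3.2000, -1.9000)
τ = (0.1000, 0.0500, -0.0200)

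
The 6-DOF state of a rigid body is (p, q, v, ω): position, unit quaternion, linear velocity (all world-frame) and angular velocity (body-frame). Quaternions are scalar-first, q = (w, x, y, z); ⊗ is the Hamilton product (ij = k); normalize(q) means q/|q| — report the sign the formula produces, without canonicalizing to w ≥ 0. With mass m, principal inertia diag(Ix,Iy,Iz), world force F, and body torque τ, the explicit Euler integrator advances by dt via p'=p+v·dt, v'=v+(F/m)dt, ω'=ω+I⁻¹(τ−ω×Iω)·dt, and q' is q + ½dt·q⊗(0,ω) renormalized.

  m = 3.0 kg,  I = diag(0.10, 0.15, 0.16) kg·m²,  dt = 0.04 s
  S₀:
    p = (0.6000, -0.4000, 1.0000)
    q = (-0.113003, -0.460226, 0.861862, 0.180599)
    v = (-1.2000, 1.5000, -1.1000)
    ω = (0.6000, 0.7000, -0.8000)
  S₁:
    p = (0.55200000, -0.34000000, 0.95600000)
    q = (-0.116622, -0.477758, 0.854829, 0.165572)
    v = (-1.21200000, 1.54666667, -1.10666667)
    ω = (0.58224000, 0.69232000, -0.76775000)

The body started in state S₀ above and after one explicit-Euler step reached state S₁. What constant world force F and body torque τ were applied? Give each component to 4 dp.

ω₁ − ω₀ = (-0.01776000, -0.00768000, 0.03225000)
ω₀×(Iω₀) = (-0.0056, 0.0288, 0.0210)
τ = I·(Δω/dt) + ω₀×(Iω₀) = (-0.0500, 0.0000, 0.1500)
v₁ − v₀ = (-0.01200000, 0.04666667, -0.00666667)
F = m·Δv/dt = (-0.9000, 3.5000, -0.5000)

F = (-0.9000, 3.5000, -0.5000)
τ = (-0.0500, 0.0000, 0.1500)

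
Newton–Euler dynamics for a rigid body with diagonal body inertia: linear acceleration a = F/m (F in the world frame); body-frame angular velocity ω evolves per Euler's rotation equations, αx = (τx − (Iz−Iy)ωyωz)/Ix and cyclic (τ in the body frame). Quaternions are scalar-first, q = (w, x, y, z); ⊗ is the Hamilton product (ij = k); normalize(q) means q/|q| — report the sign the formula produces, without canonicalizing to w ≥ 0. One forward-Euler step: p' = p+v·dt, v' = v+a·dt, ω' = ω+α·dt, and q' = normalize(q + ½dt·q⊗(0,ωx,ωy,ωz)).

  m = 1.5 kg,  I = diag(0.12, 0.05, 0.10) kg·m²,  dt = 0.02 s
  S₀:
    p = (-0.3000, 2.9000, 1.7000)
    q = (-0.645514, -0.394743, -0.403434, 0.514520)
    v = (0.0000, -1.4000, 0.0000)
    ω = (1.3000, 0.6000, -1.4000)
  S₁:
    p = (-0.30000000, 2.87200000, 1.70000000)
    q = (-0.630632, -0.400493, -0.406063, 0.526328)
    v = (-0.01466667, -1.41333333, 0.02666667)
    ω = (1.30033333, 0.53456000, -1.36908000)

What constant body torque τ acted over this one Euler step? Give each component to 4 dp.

rate change Δω = (0.00033333, -0.06544000, 0.03092000)
precession coupling = (-0.0420, -0.0364, -0.0546)
τ = I·(Δω/dt) + ω₀×(Iω₀) = (-0.0400, -0.2000, 0.1000)

τ = (-0.0400, -0.2000, 0.1000)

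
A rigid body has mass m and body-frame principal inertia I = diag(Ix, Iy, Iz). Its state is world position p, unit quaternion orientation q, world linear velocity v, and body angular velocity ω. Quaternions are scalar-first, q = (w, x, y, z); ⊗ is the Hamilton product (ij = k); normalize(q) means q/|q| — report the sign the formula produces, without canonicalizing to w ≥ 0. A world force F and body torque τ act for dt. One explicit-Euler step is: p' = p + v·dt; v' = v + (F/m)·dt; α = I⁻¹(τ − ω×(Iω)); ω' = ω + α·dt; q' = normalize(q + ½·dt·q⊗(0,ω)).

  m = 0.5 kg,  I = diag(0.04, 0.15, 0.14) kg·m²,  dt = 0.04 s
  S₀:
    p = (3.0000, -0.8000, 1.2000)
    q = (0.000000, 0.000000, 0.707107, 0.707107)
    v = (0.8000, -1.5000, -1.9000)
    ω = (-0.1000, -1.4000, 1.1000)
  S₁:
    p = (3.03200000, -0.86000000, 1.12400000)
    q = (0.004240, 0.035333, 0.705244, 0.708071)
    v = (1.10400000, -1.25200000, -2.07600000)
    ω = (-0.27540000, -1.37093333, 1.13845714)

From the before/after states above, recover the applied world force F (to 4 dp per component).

F = (3.8000, 3.1000, -2.2000)

velocity change Δv = (0.30400000, 0.24800000, -0.17600000)
applied force F = (3.8000, 3.1000, -2.2000)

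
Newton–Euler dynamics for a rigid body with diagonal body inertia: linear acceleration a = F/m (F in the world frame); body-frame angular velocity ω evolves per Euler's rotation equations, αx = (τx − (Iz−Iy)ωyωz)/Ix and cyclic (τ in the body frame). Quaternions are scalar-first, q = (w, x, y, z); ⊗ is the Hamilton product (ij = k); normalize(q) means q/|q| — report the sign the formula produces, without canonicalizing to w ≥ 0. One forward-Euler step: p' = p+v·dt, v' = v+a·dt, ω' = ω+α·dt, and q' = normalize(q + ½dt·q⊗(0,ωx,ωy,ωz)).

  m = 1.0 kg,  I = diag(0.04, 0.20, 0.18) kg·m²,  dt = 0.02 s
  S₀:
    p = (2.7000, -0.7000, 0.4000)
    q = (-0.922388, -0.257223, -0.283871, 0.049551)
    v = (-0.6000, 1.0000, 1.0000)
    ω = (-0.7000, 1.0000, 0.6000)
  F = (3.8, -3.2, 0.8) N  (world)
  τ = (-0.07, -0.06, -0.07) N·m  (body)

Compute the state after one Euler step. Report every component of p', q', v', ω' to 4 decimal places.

p' = (2.6880, -0.6800, 0.4200)
q' = (-0.9216, -0.2529, -0.2919, 0.0395)
v' = (-0.5240, 0.9360, 1.0160)
ω' = (-0.7290, 0.9881, 0.6047)

linear accel F/m = (3.8000, -3.2000, 0.8000)
new position p' = (2.6880, -0.6800, 0.4200)
new velocity v' = (-0.5240, 0.9360, 1.0160)
ω×(Iω) gyroscopic = (-0.0120, 0.0588, -0.1120)
angular accel α = (-1.4500, -0.5940, 0.2333)
new body rate ω' = (-0.7290, 0.9881, 0.6047)
q⊗(0,ω) = (0.0740843, 0.4257980, -0.8027399, -1.0093655)
q + ½dt·q⊗(0,ω), renormalized = (-0.9216, -0.2529, -0.2919, 0.0395)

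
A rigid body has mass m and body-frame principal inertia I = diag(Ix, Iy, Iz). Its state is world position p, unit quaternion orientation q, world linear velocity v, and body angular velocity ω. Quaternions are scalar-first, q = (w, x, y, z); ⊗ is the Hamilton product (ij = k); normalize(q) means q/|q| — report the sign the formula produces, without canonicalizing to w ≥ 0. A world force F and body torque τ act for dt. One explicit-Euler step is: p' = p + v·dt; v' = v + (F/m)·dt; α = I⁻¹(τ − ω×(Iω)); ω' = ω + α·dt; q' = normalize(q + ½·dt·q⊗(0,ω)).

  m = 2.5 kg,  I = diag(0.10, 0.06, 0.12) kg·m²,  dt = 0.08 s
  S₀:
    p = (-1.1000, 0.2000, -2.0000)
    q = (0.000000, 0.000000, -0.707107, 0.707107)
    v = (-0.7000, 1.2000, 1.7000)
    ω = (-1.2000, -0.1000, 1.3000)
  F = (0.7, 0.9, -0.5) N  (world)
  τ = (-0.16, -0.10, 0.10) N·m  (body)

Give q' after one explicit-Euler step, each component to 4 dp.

2q̇ = q⊗(0,ω) = (-0.9899498, -0.8485284, -0.8485284, -0.8485284)
updated quaternion q' = (-0.0395, -0.0339, -0.7392, 0.6715)

q' = (-0.0395, -0.0339, -0.7392, 0.6715)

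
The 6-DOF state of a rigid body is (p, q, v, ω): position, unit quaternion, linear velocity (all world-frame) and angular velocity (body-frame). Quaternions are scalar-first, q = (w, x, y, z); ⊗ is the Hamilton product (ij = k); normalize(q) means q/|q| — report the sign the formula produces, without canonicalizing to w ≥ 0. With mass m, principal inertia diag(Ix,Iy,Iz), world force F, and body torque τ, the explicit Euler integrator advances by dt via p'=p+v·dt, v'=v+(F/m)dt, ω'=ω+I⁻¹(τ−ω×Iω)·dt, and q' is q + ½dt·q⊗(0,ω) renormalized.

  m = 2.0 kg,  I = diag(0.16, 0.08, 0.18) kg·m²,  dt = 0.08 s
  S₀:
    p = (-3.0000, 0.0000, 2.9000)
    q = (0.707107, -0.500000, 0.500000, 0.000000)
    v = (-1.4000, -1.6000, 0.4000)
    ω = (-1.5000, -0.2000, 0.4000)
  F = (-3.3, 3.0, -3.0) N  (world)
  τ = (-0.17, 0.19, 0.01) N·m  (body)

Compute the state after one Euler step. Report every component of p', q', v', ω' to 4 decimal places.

p' = (-3.1120, -0.1280, 2.9320)
q' = (0.6798, -0.5334, 0.5014, 0.0452)
v' = (-1.5320, -1.4800, 0.2800)
ω' = (-1.5810, -0.0220, 0.4151)

α = I⁻¹(τ − ω×Iω) = (-1.0125, 2.2250, 0.1889)
ω' = ω + α·dt = (-1.5810, -0.0220, 0.4151)
q⊗(0,ω) = (-0.6500000, -0.8606605, 0.0585786, 1.1328428)
q + ½dt·q⊗(0,ω), renormalized = (0.6798, -0.5334, 0.5014, 0.0452)
p' = p + v·dt = (-3.1120, -0.1280, 2.9320)
new velocity v' = (-1.5320, -1.4800, 0.2800)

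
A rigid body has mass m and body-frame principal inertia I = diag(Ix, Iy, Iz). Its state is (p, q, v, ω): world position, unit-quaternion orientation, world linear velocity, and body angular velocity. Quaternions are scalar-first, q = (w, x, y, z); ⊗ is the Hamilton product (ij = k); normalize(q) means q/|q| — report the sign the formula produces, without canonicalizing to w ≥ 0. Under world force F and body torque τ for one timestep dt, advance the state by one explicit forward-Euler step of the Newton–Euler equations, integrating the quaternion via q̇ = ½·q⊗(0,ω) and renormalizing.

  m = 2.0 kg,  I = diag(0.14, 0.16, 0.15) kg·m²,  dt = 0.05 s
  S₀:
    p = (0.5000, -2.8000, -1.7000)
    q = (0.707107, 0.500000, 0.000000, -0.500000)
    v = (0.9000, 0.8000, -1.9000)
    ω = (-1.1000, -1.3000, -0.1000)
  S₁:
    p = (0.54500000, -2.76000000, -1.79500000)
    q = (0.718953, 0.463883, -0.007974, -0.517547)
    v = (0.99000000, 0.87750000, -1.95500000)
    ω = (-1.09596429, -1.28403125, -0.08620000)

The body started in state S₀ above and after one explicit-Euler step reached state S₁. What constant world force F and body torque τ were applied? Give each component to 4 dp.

F = (3.6000, 3.1000, -2.2000)
τ = (0.0100, 0.0500, 0.0700)

v₁ − v₀ = (0.09000000, 0.07750000, -0.05500000)
applied force F = (3.6000, 3.1000, -2.2000)
Δω = ω₁−ω₀ = (0.00403571, 0.01596875, 0.01380000)
ω₀×(Iω₀) = (-0.0013, -0.0011, 0.0286)
I·α + gyro = (0.0100, 0.0500, 0.0700)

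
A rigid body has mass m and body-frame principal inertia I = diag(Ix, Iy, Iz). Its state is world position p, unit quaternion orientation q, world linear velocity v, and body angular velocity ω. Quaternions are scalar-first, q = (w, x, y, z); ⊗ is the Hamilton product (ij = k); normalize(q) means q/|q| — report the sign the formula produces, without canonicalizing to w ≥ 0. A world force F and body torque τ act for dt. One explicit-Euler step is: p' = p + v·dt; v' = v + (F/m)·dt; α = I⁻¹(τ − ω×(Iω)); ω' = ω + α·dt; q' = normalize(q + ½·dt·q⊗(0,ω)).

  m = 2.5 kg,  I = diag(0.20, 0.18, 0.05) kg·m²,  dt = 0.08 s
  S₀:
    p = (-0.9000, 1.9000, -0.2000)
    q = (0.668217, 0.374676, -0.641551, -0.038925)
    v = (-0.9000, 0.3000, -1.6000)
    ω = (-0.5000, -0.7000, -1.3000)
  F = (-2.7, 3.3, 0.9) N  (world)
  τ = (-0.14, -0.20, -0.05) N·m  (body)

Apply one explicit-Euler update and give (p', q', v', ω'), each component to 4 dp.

p' = (-0.9720, 1.9240, -0.3280)
q' = (0.6545, 0.3928, -0.6388, -0.0968)
v' = (-0.9864, 0.4056, -1.5712)
ω' = (-0.5087, -0.8322, -1.3688)

a = (-1.0800, 1.3200, 0.3600)
p' = p + v·dt = (-0.9720, 1.9240, -0.3280)
v' = v + a·dt = (-0.9864, 0.4056, -1.5712)
gyro term ω×Iω = (-0.1183, 0.0975, -0.0070)
α = I⁻¹(τ − ω×Iω) = (-0.1085, -1.6528, -0.8600)
new body rate ω' = (-0.5087, -0.8322, -1.3688)
2q̇ = q⊗(0,ω) = (-0.3123502, 0.4726603, 0.0387894, -1.4517308)
updated quaternion q' = (0.6545, 0.3928, -0.6388, -0.0968)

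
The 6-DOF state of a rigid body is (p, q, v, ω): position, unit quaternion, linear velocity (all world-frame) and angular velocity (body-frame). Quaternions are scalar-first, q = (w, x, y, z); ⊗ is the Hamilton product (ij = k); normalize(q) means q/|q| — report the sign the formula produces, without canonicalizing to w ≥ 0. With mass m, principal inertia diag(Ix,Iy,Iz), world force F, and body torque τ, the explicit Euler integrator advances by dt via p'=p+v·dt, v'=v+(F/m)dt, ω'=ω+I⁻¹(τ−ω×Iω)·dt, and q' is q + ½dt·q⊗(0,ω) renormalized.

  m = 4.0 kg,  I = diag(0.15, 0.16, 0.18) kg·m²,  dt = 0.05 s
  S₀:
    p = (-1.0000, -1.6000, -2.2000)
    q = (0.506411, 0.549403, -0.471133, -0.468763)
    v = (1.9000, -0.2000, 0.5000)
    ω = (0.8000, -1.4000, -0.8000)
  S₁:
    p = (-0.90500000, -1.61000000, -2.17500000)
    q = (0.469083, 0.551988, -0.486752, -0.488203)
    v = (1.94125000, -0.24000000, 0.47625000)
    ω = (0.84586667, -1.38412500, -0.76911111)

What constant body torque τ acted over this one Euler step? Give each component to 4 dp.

τ = (0.1600, 0.0700, 0.1000)

ω₁ − ω₀ = (0.04586667, 0.01587500, 0.03088889)
ω₀×(Iω₀) = (0.0224, 0.0192, -0.0112)
I·α + gyro = (0.1600, 0.0700, 0.1000)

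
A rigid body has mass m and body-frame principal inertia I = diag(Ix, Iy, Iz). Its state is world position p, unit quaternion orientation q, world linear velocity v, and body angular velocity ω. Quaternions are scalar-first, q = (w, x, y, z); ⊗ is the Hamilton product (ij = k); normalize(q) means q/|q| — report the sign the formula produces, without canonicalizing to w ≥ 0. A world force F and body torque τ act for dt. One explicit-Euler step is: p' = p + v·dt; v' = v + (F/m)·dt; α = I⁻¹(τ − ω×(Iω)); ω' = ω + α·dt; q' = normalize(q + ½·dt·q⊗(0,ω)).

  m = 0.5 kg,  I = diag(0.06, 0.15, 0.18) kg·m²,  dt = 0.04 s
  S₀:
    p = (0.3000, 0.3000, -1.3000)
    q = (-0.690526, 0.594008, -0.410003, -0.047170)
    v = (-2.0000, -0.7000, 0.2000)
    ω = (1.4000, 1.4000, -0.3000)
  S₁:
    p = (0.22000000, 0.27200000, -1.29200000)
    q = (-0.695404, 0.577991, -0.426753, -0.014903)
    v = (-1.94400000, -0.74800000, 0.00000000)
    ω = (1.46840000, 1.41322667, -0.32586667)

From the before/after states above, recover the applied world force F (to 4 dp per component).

Δv = v₁−v₀ = (0.05600000, -0.04800000, -0.20000000)
m·(v₁−v₀)/dt = (0.7000, -0.6000, -2.5000)

F = (0.7000, -0.6000, -2.5000)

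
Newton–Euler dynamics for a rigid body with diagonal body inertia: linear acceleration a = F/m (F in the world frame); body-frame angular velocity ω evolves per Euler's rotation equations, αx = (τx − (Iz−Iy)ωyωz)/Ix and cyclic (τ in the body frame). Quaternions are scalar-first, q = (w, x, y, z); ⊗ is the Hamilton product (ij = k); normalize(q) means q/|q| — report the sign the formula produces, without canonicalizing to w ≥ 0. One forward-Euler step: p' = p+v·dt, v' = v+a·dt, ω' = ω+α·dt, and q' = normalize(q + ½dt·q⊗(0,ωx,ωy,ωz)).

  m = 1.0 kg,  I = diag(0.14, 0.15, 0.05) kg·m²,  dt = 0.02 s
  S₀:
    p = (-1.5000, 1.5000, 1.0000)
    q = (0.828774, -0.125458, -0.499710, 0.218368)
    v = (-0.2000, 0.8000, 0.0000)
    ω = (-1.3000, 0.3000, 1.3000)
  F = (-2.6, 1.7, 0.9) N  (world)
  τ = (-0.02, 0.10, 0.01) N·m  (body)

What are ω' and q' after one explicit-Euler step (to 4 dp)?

ω×(Iω) gyroscopic = (-0.0390, -0.1521, -0.0039)
angular accel α = (0.1357, 1.6807, 0.2780)
ω + α·dt = (-1.2973, 0.3336, 1.3056)
q⊗(0,ω) = (-0.2970608, -1.7925396, 0.1278492, 0.3901458)
q' = normalize(q + ½dt·q⊗(0,ω)) = (0.8257, -0.1434, -0.4983, 0.2222)

ω' = (-1.2973, 0.3336, 1.3056)
q' = (0.8257, -0.1434, -0.4983, 0.2222)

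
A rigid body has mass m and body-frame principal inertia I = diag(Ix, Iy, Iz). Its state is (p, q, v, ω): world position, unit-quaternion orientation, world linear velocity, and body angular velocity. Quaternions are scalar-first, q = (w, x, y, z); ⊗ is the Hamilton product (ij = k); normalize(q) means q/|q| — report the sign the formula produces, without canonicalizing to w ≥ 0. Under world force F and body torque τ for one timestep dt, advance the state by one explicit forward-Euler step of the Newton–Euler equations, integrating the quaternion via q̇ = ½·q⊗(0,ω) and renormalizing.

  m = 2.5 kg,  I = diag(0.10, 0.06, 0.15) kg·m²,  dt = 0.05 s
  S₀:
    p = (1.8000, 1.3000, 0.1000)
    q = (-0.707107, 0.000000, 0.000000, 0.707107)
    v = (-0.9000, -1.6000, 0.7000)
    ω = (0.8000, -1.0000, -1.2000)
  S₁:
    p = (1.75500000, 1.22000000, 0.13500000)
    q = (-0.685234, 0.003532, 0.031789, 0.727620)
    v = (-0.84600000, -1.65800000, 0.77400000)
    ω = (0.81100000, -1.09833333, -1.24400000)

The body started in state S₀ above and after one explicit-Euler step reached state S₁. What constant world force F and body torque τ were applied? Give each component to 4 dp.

Δv = v₁−v₀ = (0.05400000, -0.05800000, 0.07400000)
F = m·Δv/dt = (2.7000, -2.9000, 3.7000)
rate change Δω = (0.01100000, -0.09833333, -0.04400000)
applied torque τ = (0.1300, -0.0700, -0.1000)

F = (2.7000, -2.9000, 3.7000)
τ = (0.1300, -0.0700, -0.1000)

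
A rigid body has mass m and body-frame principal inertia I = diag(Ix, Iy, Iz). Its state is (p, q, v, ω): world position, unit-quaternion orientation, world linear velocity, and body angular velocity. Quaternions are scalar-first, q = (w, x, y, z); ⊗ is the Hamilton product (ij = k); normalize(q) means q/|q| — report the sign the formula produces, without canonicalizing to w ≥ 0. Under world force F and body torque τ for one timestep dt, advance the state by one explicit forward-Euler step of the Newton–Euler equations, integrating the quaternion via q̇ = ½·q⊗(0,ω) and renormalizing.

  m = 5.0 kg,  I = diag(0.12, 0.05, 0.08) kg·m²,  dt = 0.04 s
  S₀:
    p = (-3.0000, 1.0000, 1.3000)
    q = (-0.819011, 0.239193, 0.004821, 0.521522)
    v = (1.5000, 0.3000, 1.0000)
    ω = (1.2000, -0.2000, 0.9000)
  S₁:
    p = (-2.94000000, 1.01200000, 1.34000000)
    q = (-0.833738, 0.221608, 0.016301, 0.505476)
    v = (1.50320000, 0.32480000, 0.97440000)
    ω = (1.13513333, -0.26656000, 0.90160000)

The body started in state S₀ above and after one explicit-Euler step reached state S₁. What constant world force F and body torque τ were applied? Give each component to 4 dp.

rate change Δω = (-0.06486667, -0.06656000, 0.00160000)
gyro term ω₀×Iω₀ = (-0.0054, 0.0432, 0.0168)
I·α + gyro = (-0.2000, -0.0400, 0.0200)
v₁ − v₀ = (0.00320000, 0.02480000, -0.02560000)
F = m·Δv/dt = (0.4000, 3.1000, -3.2000)

F = (0.4000, 3.1000, -3.2000)
τ = (-0.2000, -0.0400, 0.0200)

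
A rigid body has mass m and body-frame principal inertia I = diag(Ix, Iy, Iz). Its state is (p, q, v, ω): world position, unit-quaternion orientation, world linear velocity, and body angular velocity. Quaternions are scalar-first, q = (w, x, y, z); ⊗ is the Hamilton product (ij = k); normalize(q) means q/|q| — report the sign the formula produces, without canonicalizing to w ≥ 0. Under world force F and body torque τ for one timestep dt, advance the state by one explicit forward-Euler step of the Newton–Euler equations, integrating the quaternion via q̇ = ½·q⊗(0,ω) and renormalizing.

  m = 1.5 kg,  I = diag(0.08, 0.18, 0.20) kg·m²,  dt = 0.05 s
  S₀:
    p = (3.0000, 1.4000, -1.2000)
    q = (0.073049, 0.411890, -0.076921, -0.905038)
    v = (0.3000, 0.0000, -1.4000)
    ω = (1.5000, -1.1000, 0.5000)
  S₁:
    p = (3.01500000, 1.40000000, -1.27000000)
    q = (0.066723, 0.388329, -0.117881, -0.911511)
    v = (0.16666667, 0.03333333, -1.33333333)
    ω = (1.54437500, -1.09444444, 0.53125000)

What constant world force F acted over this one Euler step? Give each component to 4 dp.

F = (-4.0000, 1.0000, 2.0000)

velocity change Δv = (-0.13333333, 0.03333333, 0.06666667)
m·(v₁−v₀)/dt = (-4.0000, 1.0000, 2.0000)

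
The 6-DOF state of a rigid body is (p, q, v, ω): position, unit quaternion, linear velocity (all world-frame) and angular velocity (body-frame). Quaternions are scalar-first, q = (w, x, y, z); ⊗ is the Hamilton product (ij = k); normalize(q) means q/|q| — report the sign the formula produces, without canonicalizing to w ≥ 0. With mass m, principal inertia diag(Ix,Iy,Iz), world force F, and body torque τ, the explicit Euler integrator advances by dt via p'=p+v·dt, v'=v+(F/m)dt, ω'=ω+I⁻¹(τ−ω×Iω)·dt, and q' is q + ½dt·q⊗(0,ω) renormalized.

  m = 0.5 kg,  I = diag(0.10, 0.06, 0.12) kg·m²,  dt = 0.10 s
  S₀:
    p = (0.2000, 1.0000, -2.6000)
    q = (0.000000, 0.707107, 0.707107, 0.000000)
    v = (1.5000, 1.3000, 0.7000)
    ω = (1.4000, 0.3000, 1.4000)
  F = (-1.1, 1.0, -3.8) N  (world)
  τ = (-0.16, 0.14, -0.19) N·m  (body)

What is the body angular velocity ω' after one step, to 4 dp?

gyro term ω×Iω = (0.0252, -0.0392, -0.0168)
(τ − ω×Iω)/I = (-1.8520, 2.9867, -1.4433)
ω + α·dt = (1.2148, 0.5987, 1.2557)

ω' = (1.2148, 0.5987, 1.2557)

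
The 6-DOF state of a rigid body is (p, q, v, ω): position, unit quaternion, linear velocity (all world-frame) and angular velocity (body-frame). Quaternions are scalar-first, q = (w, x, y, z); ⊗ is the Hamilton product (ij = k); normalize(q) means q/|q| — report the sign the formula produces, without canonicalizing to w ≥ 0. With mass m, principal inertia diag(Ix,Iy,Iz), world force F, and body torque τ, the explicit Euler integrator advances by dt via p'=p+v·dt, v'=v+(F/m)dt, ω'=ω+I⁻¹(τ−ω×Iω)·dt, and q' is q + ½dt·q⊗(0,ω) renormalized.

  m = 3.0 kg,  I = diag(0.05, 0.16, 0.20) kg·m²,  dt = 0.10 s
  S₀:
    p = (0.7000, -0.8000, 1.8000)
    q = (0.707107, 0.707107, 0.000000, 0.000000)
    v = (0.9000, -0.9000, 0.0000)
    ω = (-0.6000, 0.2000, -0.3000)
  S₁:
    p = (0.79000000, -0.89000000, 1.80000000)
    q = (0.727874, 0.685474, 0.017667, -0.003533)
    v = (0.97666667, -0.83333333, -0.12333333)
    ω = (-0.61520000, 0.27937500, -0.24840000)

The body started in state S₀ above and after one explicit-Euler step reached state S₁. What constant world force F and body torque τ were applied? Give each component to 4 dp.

Δω = ω₁−ω₀ = (-0.01520000, 0.07937500, 0.05160000)
ω₀×(Iω₀) = (-0.0024, -0.0270, -0.0132)
applied torque τ = (-0.0100, 0.1000, 0.0900)
velocity change Δv = (0.07666667, 0.06666667, -0.12333333)
F = m·Δv/dt = (2.3000, 2.0000, -3.7000)

F = (2.3000, 2.0000, -3.7000)
τ = (-0.0100, 0.1000, 0.0900)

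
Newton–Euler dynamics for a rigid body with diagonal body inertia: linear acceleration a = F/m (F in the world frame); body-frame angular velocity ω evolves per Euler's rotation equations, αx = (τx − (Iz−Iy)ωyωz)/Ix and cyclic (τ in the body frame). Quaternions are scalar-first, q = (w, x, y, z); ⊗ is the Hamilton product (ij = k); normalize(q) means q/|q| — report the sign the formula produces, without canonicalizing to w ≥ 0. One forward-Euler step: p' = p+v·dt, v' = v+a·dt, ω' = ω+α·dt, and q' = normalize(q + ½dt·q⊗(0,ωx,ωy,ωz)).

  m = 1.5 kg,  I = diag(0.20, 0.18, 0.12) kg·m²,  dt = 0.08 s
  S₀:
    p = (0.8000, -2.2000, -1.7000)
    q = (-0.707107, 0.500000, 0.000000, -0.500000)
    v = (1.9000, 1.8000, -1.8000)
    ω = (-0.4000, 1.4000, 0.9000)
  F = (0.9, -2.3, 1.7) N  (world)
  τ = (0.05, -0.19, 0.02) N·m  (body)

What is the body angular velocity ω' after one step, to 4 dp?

ω' = (-0.3498, 1.3284, 0.9059)

precession coupling ω×(Iω) = (-0.0756, -0.0288, 0.0112)
angular accel α = (0.6280, -0.8956, 0.0733)
ω + α·dt = (-0.3498, 1.3284, 0.9059)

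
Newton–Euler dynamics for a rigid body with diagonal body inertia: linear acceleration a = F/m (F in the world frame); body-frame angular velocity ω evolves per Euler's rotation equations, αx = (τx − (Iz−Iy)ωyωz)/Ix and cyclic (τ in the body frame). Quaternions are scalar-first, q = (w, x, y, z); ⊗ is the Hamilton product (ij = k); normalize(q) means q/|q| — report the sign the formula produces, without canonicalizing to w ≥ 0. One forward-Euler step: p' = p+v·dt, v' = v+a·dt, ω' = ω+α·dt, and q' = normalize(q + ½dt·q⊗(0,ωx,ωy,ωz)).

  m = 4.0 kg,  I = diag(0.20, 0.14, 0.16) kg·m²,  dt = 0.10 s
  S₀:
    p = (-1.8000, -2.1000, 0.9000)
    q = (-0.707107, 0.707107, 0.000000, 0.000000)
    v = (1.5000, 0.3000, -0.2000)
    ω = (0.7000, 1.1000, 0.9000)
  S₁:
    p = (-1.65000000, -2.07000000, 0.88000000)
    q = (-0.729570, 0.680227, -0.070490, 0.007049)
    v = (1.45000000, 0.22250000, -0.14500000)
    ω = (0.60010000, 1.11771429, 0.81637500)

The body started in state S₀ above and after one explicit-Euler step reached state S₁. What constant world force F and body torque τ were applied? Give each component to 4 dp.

Δv = v₁−v₀ = (-0.05000000, -0.07750000, 0.05500000)
m·(v₁−v₀)/dt = (-2.0000, -3.1000, 2.2000)
rate change Δω = (-0.09990000, 0.01771429, -0.08362500)
τ = I·(Δω/dt) + ω₀×(Iω₀) = (-0.1800, 0.0500, -0.1800)

F = (-2.0000, -3.1000, 2.2000)
τ = (-0.1800, 0.0500, -0.1800)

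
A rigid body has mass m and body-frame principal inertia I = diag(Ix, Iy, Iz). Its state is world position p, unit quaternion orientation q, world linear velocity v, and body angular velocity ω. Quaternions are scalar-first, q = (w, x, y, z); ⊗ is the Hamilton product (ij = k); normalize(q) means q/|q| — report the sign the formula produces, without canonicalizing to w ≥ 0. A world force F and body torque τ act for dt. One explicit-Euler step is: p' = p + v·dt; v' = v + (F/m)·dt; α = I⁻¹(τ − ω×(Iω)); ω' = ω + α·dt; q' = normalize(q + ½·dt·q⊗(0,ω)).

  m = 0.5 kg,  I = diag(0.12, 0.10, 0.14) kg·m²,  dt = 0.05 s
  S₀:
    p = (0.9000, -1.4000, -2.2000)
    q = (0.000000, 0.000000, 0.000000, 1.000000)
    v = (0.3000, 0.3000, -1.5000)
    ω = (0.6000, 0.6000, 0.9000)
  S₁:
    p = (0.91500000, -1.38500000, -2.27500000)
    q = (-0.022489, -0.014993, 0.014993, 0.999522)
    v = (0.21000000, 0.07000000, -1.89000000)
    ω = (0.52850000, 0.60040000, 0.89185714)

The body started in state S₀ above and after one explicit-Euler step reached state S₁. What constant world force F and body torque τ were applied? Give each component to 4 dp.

F = (-0.9000, -2.3000, -3.9000)
τ = (-0.1500, -0.0100, -0.0300)

Δv = v₁−v₀ = (-0.09000000, -0.23000000, -0.39000000)
applied force F = (-0.9000, -2.3000, -3.9000)
rate change Δω = (-0.07150000, 0.00040000, -0.00814286)
applied torque τ = (-0.1500, -0.0100, -0.0300)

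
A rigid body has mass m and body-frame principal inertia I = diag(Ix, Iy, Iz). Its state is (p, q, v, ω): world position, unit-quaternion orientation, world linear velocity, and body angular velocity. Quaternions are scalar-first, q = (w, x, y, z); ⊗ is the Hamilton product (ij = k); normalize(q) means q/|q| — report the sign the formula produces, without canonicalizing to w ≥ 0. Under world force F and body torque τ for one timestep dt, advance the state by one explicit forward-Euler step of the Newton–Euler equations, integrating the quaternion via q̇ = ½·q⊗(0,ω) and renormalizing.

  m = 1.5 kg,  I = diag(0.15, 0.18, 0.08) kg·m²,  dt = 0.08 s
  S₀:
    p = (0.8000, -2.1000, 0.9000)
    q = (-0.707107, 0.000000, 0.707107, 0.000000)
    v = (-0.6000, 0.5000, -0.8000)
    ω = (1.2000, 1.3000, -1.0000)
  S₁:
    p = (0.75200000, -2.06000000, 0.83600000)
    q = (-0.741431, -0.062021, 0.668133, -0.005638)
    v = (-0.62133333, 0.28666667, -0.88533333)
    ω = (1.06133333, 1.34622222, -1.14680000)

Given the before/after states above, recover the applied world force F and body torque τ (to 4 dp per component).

F = (-0.4000, -4.0000, -1.6000)
τ = (-0.1300, 0.0200, -0.1000)

Δω = ω₁−ω₀ = (-0.13866667, 0.04622222, -0.14680000)
τ = I·(Δω/dt) + ω₀×(Iω₀) = (-0.1300, 0.0200, -0.1000)
v₁ − v₀ = (-0.02133333, -0.21333333, -0.08533333)
F = m·Δv/dt = (-0.4000, -4.0000, -1.6000)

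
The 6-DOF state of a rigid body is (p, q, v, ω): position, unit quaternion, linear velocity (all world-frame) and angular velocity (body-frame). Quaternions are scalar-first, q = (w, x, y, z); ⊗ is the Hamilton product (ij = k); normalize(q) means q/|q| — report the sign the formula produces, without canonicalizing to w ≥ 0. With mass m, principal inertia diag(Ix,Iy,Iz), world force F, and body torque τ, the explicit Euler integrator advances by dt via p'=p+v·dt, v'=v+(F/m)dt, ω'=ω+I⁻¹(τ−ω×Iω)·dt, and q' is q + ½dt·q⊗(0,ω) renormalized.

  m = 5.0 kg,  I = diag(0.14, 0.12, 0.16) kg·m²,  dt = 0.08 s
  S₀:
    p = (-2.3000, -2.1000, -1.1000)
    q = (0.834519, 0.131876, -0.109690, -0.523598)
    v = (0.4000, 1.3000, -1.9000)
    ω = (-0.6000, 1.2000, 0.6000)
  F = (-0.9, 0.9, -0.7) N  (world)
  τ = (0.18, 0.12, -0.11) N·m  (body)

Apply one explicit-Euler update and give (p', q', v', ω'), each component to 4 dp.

(τ − ω×Iω)/I = (1.0800, 0.9400, -0.7775)
ω + α·dt = (-0.5136, 1.2752, 0.5378)
q⊗(0,ω) = (0.5249124, 0.0617922, 1.2364560, 0.5931486)
q' = normalize(q + ½dt·q⊗(0,ω)) = (0.8540, 0.1341, -0.0601, -0.4990)
p' = p + v·dt = (-2.2680, -1.9960, -1.2520)
v + (F/m)dt = (0.3856, 1.3144, -1.9112)

p' = (-2.2680, -1.9960, -1.2520)
q' = (0.8540, 0.1341, -0.0601, -0.4990)
v' = (0.3856, 1.3144, -1.9112)
ω' = (-0.5136, 1.2752, 0.5378)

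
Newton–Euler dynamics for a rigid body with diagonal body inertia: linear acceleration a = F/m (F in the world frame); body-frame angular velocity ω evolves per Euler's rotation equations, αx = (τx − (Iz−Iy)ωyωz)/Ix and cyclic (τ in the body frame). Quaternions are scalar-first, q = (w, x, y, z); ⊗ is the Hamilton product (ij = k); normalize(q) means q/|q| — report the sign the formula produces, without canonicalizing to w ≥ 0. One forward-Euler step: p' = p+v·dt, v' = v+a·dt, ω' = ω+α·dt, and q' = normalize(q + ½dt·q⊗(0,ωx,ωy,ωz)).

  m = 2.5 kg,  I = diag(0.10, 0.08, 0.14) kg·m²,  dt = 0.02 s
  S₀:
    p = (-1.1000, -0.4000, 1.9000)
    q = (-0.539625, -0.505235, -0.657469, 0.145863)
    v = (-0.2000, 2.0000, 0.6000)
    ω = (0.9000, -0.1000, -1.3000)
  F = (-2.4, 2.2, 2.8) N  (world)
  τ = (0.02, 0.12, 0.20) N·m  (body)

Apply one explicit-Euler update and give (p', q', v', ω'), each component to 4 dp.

a = F/m = (-0.9600, 0.8800, 1.1200)
p' = p + v·dt = (-1.1040, -0.3600, 1.9120)
v + (F/m)dt = (-0.2192, 2.0176, 0.6224)
ω×(Iω) gyroscopic = (0.0078, 0.0468, 0.0018)
(τ − ω×Iω)/I = (0.1220, 0.9150, 1.4157)
ω + α·dt = (0.9024, -0.0817, -1.2717)
Hamilton product q⊗(0,ω) = (0.5785865, 0.3836335, -0.4715663, 1.3437581)
q + ½dt·q⊗(0,ω), renormalized = (-0.5338, -0.5013, -0.6621, 0.1593)

p' = (-1.1040, -0.3600, 1.9120)
q' = (-0.5338, -0.5013, -0.6621, 0.1593)
v' = (-0.2192, 2.0176, 0.6224)
ω' = (0.9024, -0.0817, -1.2717)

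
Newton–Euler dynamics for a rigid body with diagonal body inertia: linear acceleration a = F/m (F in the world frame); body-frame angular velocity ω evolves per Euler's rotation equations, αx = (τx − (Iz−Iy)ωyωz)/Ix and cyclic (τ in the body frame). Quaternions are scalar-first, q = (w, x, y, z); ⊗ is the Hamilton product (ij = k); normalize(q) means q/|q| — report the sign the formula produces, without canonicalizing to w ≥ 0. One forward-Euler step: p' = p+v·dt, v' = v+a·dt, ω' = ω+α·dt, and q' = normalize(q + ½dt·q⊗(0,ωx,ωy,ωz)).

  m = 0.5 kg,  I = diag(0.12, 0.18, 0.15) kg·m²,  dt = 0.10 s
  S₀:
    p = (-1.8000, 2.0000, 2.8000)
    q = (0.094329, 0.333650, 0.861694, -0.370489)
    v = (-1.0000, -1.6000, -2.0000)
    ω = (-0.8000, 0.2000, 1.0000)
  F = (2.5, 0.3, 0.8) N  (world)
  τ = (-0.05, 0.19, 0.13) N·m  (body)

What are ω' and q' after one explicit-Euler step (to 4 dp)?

gyro term ω×Iω = (-0.0060, 0.0240, -0.0096)
α = I⁻¹(τ − ω×Iω) = (-0.3667, 0.9222, 0.9307)
new body rate ω' = (-0.8367, 0.2922, 1.0931)
2q̇ = q⊗(0,ω) = (0.4650702, 0.8603286, -0.0183930, 0.8504142)
q' = normalize(q + ½dt·q⊗(0,ω)) = (0.1173, 0.3759, 0.8590, -0.3273)

ω' = (-0.8367, 0.2922, 1.0931)
q' = (0.1173, 0.3759, 0.8590, -0.3273)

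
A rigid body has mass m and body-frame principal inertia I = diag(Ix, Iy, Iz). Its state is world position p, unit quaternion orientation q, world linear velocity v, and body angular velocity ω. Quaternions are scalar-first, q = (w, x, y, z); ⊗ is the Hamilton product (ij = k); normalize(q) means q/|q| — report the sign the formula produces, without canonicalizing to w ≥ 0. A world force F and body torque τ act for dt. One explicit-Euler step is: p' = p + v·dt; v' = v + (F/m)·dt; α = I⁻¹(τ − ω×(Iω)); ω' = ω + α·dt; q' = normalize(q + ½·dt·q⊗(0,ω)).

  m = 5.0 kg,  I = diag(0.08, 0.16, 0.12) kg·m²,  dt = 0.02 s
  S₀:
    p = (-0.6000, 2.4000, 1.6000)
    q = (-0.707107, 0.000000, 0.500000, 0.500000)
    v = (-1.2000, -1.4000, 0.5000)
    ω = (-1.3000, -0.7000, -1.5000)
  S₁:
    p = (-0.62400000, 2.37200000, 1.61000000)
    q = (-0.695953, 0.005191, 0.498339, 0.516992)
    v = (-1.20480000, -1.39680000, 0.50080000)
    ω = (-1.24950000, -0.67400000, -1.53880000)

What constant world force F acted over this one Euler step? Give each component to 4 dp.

v₁ − v₀ = (-0.00480000, 0.00320000, 0.00080000)
applied force F = (-1.2000, 0.8000, 0.2000)

F = (-1.2000, 0.8000, 0.2000)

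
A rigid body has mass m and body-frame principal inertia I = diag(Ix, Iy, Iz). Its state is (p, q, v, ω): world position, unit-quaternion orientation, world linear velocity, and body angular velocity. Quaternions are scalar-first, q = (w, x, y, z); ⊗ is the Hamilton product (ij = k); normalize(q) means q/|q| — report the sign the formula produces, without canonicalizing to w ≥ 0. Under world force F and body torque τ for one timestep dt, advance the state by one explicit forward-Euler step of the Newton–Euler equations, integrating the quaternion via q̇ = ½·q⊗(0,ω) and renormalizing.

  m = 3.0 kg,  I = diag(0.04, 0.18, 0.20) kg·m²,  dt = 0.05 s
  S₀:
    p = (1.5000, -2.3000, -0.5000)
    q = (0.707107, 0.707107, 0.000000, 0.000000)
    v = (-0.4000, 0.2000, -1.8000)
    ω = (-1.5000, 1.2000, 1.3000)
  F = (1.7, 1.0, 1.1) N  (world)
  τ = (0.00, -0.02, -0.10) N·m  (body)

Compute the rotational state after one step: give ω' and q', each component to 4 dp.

α = I⁻¹(τ − ω×Iω) = (-0.7800, -1.8444, 0.7600)
ω + α·dt = (-1.5390, 1.1078, 1.3380)
2q̇ = q⊗(0,ω) = (1.0606605, -1.0606605, -0.0707107, 1.7677675)
q' = normalize(q + ½dt·q⊗(0,ω)) = (0.7324, 0.6794, -0.0018, 0.0441)

ω' = (-1.5390, 1.1078, 1.3380)
q' = (0.7324, 0.6794, -0.0018, 0.0441)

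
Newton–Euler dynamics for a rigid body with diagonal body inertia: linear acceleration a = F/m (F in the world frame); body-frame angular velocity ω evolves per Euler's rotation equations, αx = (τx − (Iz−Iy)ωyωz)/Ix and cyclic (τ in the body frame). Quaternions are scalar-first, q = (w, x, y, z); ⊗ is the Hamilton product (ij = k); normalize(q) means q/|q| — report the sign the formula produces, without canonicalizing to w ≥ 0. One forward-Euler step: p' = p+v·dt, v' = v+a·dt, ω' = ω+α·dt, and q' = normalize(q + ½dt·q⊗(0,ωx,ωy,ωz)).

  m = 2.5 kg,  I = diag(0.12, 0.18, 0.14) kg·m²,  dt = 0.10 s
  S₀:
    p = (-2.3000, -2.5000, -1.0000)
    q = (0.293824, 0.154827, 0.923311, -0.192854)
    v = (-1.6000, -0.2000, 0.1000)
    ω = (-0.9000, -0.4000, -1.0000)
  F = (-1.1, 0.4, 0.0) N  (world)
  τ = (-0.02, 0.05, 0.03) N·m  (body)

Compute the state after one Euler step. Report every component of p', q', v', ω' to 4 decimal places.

p' = (-2.4600, -2.5200, -0.9900)
q' = (0.3089, 0.0914, 0.9316, -0.1687)
v' = (-1.6440, -0.1840, 0.1000)
ω' = (-0.9033, -0.3622, -0.9940)

p' = p + v·dt = (-2.4600, -2.5200, -0.9900)
new velocity v' = (-1.6440, -0.1840, 0.1000)
angular accel α = (-0.0333, 0.3778, 0.0600)
ω' = ω + α·dt = (-0.9033, -0.3622, -0.9940)
Hamilton product q⊗(0,ω) = (0.3158147, -1.2648942, 0.2108660, 0.4752251)
updated quaternion q' = (0.3089, 0.0914, 0.9316, -0.1687)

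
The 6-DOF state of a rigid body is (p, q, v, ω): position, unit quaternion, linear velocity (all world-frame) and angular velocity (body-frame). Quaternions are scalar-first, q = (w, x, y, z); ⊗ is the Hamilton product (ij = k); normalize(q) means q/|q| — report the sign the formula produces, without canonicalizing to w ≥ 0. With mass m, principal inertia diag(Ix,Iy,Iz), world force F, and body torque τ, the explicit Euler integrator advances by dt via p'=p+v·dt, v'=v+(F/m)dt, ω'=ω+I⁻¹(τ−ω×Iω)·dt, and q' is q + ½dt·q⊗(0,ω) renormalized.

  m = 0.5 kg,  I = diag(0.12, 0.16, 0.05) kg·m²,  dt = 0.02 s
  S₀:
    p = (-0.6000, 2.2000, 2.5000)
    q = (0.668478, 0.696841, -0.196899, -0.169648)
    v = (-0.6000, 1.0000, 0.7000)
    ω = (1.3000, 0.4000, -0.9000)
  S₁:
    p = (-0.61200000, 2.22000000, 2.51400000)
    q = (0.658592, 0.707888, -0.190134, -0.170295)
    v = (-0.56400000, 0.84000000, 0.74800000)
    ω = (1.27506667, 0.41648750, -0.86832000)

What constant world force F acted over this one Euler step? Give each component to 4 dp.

v₁ − v₀ = (0.03600000, -0.16000000, 0.04800000)
m·(v₁−v₀)/dt = (0.9000, -4.0000, 1.2000)

F = (0.9000, -4.0000, 1.2000)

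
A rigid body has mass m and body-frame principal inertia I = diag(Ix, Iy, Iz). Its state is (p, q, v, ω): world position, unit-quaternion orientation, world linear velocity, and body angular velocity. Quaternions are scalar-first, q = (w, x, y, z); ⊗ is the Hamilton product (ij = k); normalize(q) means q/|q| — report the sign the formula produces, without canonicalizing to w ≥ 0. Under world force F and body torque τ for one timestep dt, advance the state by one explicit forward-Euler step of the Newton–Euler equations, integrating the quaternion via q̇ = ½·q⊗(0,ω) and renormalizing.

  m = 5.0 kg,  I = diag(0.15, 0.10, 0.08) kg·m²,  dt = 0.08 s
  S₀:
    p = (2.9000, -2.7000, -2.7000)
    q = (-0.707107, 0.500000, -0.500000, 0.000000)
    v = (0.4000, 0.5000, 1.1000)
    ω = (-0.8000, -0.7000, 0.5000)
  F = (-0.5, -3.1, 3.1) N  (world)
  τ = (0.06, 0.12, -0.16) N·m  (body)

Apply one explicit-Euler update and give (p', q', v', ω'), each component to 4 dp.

p' = p + v·dt = (2.9320, -2.6600, -2.6120)
v' = v + a·dt = (0.3920, 0.4504, 1.1496)
α = I⁻¹(τ − ω×Iω) = (0.3533, 1.4800, -1.6500)
ω + α·dt = (-0.7717, -0.5816, 0.3680)
Hamilton product q⊗(0,ω) = (0.0500000, 0.3156856, 0.2449749, -1.1035535)
updated quaternion q' = (-0.7043, 0.5121, -0.4897, -0.0441)

p' = (2.9320, -2.6600, -2.6120)
q' = (-0.7043, 0.5121, -0.4897, -0.0441)
v' = (0.3920, 0.4504, 1.1496)
ω' = (-0.7717, -0.5816, 0.3680)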